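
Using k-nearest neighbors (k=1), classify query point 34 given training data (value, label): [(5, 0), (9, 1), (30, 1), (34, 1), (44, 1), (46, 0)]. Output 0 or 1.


Distances from query 34:
Point 34 (class 1): distance = 0
K=1 nearest neighbors: classes = [1]
Votes for class 1: 1 / 1
Majority vote => class 1

1


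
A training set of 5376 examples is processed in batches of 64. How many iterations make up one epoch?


Iterations per epoch = dataset_size / batch_size
= 5376 / 64
= 84

84


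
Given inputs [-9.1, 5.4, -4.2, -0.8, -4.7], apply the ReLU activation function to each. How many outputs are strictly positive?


ReLU(x) = max(0, x) for each element:
ReLU(-9.1) = 0
ReLU(5.4) = 5.4
ReLU(-4.2) = 0
ReLU(-0.8) = 0
ReLU(-4.7) = 0
Active neurons (>0): 1

1


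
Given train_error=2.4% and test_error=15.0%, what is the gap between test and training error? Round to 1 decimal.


Generalization gap = test_error - train_error
= 15.0 - 2.4
= 12.6%
A large gap suggests overfitting.

12.6


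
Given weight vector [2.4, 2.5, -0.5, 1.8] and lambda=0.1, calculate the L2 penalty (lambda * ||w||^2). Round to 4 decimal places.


Squaring each weight:
2.4^2 = 5.76
2.5^2 = 6.25
(-0.5)^2 = 0.25
1.8^2 = 3.24
Sum of squares = 15.5
Penalty = 0.1 * 15.5 = 1.5500

1.5500


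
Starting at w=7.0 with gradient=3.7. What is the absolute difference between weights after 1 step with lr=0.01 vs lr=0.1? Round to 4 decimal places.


With lr=0.01: w_new = 7.0 - 0.01 * 3.7 = 6.963
With lr=0.1: w_new = 7.0 - 0.1 * 3.7 = 6.63
Absolute difference = |6.963 - 6.63|
= 0.3330

0.3330


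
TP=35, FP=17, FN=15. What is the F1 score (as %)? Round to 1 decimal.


Precision = TP / (TP + FP) = 35 / 52 = 0.6731
Recall = TP / (TP + FN) = 35 / 50 = 0.7
F1 = 2 * P * R / (P + R)
= 2 * 0.6731 * 0.7 / (0.6731 + 0.7)
= 0.9423 / 1.3731
= 0.6863
As percentage: 68.6%

68.6


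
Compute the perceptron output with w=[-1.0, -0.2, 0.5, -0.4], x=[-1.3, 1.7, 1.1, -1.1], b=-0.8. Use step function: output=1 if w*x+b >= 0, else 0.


z = w . x + b
= -1.0*-1.3 + -0.2*1.7 + 0.5*1.1 + -0.4*-1.1 + -0.8
= 1.3 + -0.34 + 0.55 + 0.44 + -0.8
= 1.95 + -0.8
= 1.15
Since z = 1.15 >= 0, output = 1

1


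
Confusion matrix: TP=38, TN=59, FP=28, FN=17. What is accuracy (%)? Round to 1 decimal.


Accuracy = (TP + TN) / (TP + TN + FP + FN) * 100
= (38 + 59) / (38 + 59 + 28 + 17)
= 97 / 142
= 0.6831
= 68.3%

68.3


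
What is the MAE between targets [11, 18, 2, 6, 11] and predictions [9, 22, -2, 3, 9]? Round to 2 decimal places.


Absolute errors: [2, 4, 4, 3, 2]
Sum of absolute errors = 15
MAE = 15 / 5 = 3.00

3.00


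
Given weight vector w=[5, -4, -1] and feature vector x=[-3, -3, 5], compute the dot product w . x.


Element-wise products:
5 * -3 = -15
-4 * -3 = 12
-1 * 5 = -5
Sum = -15 + 12 + -5
= -8

-8


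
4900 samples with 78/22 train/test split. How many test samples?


Train samples = 4900 * 78% = 3822
Test samples = 4900 - 3822
= 1078

1078


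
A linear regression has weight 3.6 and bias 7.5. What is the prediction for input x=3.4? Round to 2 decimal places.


y = 3.6 * 3.4 + (7.5)
= 12.24 + (7.5)
= 19.74

19.74


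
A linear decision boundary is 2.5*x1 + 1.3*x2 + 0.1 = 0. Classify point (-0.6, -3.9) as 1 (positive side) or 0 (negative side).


Compute 2.5 * -0.6 + 1.3 * -3.9 + 0.1
= -1.5 + -5.07 + 0.1
= -6.47
Since -6.47 < 0, the point is on the negative side.

0


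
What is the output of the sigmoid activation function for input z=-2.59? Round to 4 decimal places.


sigmoid(z) = 1 / (1 + exp(-z))
exp(-(-2.59)) = exp(2.59) = 13.3298
1 + 13.3298 = 14.3298
1 / 14.3298 = 0.0698

0.0698


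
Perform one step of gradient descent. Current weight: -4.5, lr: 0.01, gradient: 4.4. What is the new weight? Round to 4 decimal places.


w_new = w_old - lr * gradient
= -4.5 - 0.01 * 4.4
= -4.5 - (0.044)
= -4.5440

-4.5440


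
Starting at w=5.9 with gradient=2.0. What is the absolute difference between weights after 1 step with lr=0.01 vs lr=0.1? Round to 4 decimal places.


With lr=0.01: w_new = 5.9 - 0.01 * 2.0 = 5.88
With lr=0.1: w_new = 5.9 - 0.1 * 2.0 = 5.7
Absolute difference = |5.88 - 5.7|
= 0.1800

0.1800


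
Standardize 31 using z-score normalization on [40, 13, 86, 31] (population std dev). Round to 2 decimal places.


Mean = (40 + 13 + 86 + 31) / 4 = 42.5
Variance = sum((x_i - mean)^2) / n = 725.25
Std = sqrt(725.25) = 26.9305
Z = (x - mean) / std
= (31 - 42.5) / 26.9305
= -11.5 / 26.9305
= -0.43

-0.43


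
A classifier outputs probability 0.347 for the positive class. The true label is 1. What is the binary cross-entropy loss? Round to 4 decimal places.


For y=1: Loss = -log(p)
= -log(0.347)
= -(-1.0584)
= 1.0584

1.0584


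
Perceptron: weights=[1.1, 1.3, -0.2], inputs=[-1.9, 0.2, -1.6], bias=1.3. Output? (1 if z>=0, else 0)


z = w . x + b
= 1.1*-1.9 + 1.3*0.2 + -0.2*-1.6 + 1.3
= -2.09 + 0.26 + 0.32 + 1.3
= -1.51 + 1.3
= -0.21
Since z = -0.21 < 0, output = 0

0


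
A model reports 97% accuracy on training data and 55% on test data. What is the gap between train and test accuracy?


Gap = train_accuracy - test_accuracy
= 97 - 55
= 42%
This large gap strongly indicates overfitting.

42


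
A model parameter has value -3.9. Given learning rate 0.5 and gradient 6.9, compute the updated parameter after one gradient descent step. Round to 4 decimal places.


w_new = w_old - lr * gradient
= -3.9 - 0.5 * 6.9
= -3.9 - (3.45)
= -7.3500

-7.3500


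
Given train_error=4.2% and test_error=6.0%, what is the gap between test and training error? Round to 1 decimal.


Generalization gap = test_error - train_error
= 6.0 - 4.2
= 1.8%
A small gap suggests good generalization.

1.8


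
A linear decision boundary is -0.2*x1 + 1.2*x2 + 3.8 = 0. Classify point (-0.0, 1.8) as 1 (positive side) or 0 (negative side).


Compute -0.2 * -0.0 + 1.2 * 1.8 + 3.8
= 0.0 + 2.16 + 3.8
= 5.96
Since 5.96 >= 0, the point is on the positive side.

1


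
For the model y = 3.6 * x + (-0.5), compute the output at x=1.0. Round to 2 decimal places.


y = 3.6 * 1.0 + (-0.5)
= 3.6 + (-0.5)
= 3.10

3.10


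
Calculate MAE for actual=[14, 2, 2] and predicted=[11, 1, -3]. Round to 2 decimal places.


Absolute errors: [3, 1, 5]
Sum of absolute errors = 9
MAE = 9 / 3 = 3.00

3.00


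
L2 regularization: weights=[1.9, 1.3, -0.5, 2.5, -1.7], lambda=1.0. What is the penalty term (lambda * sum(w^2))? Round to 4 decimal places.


Squaring each weight:
1.9^2 = 3.61
1.3^2 = 1.69
(-0.5)^2 = 0.25
2.5^2 = 6.25
(-1.7)^2 = 2.89
Sum of squares = 14.69
Penalty = 1.0 * 14.69 = 14.6900

14.6900


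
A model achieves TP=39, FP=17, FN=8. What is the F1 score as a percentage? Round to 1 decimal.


Precision = TP / (TP + FP) = 39 / 56 = 0.6964
Recall = TP / (TP + FN) = 39 / 47 = 0.8298
F1 = 2 * P * R / (P + R)
= 2 * 0.6964 * 0.8298 / (0.6964 + 0.8298)
= 1.1558 / 1.5262
= 0.7573
As percentage: 75.7%

75.7


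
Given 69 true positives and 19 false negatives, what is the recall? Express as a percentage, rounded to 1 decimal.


Recall = TP / (TP + FN) * 100
= 69 / (69 + 19)
= 69 / 88
= 0.7841
= 78.4%

78.4


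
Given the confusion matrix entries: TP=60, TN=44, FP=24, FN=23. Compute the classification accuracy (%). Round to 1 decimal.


Accuracy = (TP + TN) / (TP + TN + FP + FN) * 100
= (60 + 44) / (60 + 44 + 24 + 23)
= 104 / 151
= 0.6887
= 68.9%

68.9


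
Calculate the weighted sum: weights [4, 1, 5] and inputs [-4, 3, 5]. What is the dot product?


Element-wise products:
4 * -4 = -16
1 * 3 = 3
5 * 5 = 25
Sum = -16 + 3 + 25
= 12

12


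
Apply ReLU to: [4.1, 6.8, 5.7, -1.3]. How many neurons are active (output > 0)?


ReLU(x) = max(0, x) for each element:
ReLU(4.1) = 4.1
ReLU(6.8) = 6.8
ReLU(5.7) = 5.7
ReLU(-1.3) = 0
Active neurons (>0): 3

3


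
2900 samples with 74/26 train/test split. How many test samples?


Train samples = 2900 * 74% = 2146
Test samples = 2900 - 2146
= 754

754


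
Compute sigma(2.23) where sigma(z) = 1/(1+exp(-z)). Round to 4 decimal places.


sigmoid(z) = 1 / (1 + exp(-z))
exp(-(2.23)) = exp(-2.23) = 0.1075
1 + 0.1075 = 1.1075
1 / 1.1075 = 0.9029

0.9029


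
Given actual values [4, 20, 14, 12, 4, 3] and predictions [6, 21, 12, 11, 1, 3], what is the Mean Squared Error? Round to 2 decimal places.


Differences: [-2, -1, 2, 1, 3, 0]
Squared errors: [4, 1, 4, 1, 9, 0]
Sum of squared errors = 19
MSE = 19 / 6 = 3.17

3.17


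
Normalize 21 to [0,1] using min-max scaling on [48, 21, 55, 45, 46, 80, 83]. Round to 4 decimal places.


Min = 21, Max = 83
Range = 83 - 21 = 62
Scaled = (x - min) / (max - min)
= (21 - 21) / 62
= 0 / 62
= 0.0000

0.0000


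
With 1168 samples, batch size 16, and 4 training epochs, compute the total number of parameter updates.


Iterations per epoch = 1168 / 16 = 73
Total updates = iterations_per_epoch * epochs
= 73 * 4
= 292

292


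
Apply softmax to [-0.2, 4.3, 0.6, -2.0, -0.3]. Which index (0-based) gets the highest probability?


Softmax is a monotonic transformation, so it preserves the argmax.
We need to find the index of the maximum logit.
Index 0: -0.2
Index 1: 4.3
Index 2: 0.6
Index 3: -2.0
Index 4: -0.3
Maximum logit = 4.3 at index 1

1


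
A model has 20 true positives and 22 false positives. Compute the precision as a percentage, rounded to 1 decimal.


Precision = TP / (TP + FP) * 100
= 20 / (20 + 22)
= 20 / 42
= 0.4762
= 47.6%

47.6


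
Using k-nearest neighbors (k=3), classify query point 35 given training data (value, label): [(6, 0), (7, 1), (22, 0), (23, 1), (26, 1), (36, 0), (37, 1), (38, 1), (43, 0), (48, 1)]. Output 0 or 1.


Distances from query 35:
Point 36 (class 0): distance = 1
Point 37 (class 1): distance = 2
Point 38 (class 1): distance = 3
K=3 nearest neighbors: classes = [0, 1, 1]
Votes for class 1: 2 / 3
Majority vote => class 1

1


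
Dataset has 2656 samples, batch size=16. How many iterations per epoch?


Iterations per epoch = dataset_size / batch_size
= 2656 / 16
= 166

166


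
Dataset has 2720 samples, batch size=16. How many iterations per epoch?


Iterations per epoch = dataset_size / batch_size
= 2720 / 16
= 170

170


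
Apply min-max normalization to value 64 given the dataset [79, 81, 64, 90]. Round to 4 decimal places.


Min = 64, Max = 90
Range = 90 - 64 = 26
Scaled = (x - min) / (max - min)
= (64 - 64) / 26
= 0 / 26
= 0.0000

0.0000


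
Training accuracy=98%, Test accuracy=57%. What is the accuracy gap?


Gap = train_accuracy - test_accuracy
= 98 - 57
= 41%
This large gap strongly indicates overfitting.

41


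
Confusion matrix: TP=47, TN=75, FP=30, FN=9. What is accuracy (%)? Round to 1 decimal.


Accuracy = (TP + TN) / (TP + TN + FP + FN) * 100
= (47 + 75) / (47 + 75 + 30 + 9)
= 122 / 161
= 0.7578
= 75.8%

75.8


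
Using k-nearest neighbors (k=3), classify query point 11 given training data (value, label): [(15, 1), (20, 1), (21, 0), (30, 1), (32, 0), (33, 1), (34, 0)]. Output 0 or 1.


Distances from query 11:
Point 15 (class 1): distance = 4
Point 20 (class 1): distance = 9
Point 21 (class 0): distance = 10
K=3 nearest neighbors: classes = [1, 1, 0]
Votes for class 1: 2 / 3
Majority vote => class 1

1


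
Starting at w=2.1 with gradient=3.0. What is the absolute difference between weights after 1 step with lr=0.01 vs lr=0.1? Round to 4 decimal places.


With lr=0.01: w_new = 2.1 - 0.01 * 3.0 = 2.07
With lr=0.1: w_new = 2.1 - 0.1 * 3.0 = 1.8
Absolute difference = |2.07 - 1.8|
= 0.2700

0.2700


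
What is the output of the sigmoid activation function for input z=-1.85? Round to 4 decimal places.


sigmoid(z) = 1 / (1 + exp(-z))
exp(-(-1.85)) = exp(1.85) = 6.3598
1 + 6.3598 = 7.3598
1 / 7.3598 = 0.1359

0.1359


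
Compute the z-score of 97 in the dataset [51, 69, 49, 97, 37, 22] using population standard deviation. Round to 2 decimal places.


Mean = (51 + 69 + 49 + 97 + 37 + 22) / 6 = 54.1667
Variance = sum((x_i - mean)^2) / n = 570.1389
Std = sqrt(570.1389) = 23.8776
Z = (x - mean) / std
= (97 - 54.1667) / 23.8776
= 42.8333 / 23.8776
= 1.79

1.79


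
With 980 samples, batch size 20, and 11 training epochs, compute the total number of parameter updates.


Iterations per epoch = 980 / 20 = 49
Total updates = iterations_per_epoch * epochs
= 49 * 11
= 539

539


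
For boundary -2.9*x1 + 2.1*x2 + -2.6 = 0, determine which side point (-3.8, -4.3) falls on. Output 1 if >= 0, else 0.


Compute -2.9 * -3.8 + 2.1 * -4.3 + -2.6
= 11.02 + -9.03 + -2.6
= -0.61
Since -0.61 < 0, the point is on the negative side.

0


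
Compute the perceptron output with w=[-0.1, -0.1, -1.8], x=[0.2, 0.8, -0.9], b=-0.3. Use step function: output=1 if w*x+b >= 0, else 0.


z = w . x + b
= -0.1*0.2 + -0.1*0.8 + -1.8*-0.9 + -0.3
= -0.02 + -0.08 + 1.62 + -0.3
= 1.52 + -0.3
= 1.22
Since z = 1.22 >= 0, output = 1

1


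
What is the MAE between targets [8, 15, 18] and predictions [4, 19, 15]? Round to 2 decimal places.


Absolute errors: [4, 4, 3]
Sum of absolute errors = 11
MAE = 11 / 3 = 3.67

3.67


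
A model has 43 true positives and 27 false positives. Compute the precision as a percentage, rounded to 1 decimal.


Precision = TP / (TP + FP) * 100
= 43 / (43 + 27)
= 43 / 70
= 0.6143
= 61.4%

61.4


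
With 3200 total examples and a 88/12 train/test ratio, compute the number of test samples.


Train samples = 3200 * 88% = 2816
Test samples = 3200 - 2816
= 384

384


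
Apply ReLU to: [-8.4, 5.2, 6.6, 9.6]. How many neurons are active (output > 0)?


ReLU(x) = max(0, x) for each element:
ReLU(-8.4) = 0
ReLU(5.2) = 5.2
ReLU(6.6) = 6.6
ReLU(9.6) = 9.6
Active neurons (>0): 3

3


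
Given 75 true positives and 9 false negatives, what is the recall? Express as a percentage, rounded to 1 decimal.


Recall = TP / (TP + FN) * 100
= 75 / (75 + 9)
= 75 / 84
= 0.8929
= 89.3%

89.3


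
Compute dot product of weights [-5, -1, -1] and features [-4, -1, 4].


Element-wise products:
-5 * -4 = 20
-1 * -1 = 1
-1 * 4 = -4
Sum = 20 + 1 + -4
= 17

17


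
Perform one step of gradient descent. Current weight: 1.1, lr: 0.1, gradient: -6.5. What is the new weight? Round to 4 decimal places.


w_new = w_old - lr * gradient
= 1.1 - 0.1 * -6.5
= 1.1 - (-0.65)
= 1.7500

1.7500


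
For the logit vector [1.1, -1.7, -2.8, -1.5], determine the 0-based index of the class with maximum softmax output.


Softmax is a monotonic transformation, so it preserves the argmax.
We need to find the index of the maximum logit.
Index 0: 1.1
Index 1: -1.7
Index 2: -2.8
Index 3: -1.5
Maximum logit = 1.1 at index 0

0


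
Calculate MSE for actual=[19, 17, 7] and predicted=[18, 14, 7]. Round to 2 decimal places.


Differences: [1, 3, 0]
Squared errors: [1, 9, 0]
Sum of squared errors = 10
MSE = 10 / 3 = 3.33

3.33


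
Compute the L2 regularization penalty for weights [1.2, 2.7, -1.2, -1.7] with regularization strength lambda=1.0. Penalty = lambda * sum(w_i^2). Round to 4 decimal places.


Squaring each weight:
1.2^2 = 1.44
2.7^2 = 7.29
(-1.2)^2 = 1.44
(-1.7)^2 = 2.89
Sum of squares = 13.06
Penalty = 1.0 * 13.06 = 13.0600

13.0600


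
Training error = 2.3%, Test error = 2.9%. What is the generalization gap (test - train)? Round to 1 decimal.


Generalization gap = test_error - train_error
= 2.9 - 2.3
= 0.6%
A small gap suggests good generalization.

0.6


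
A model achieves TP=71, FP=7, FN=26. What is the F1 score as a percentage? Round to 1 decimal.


Precision = TP / (TP + FP) = 71 / 78 = 0.9103
Recall = TP / (TP + FN) = 71 / 97 = 0.732
F1 = 2 * P * R / (P + R)
= 2 * 0.9103 * 0.732 / (0.9103 + 0.732)
= 1.3325 / 1.6422
= 0.8114
As percentage: 81.1%

81.1


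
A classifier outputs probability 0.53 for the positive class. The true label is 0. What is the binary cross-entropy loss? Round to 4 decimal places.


For y=0: Loss = -log(1-p)
= -log(1 - 0.53)
= -log(0.47)
= -(-0.755)
= 0.7550

0.7550


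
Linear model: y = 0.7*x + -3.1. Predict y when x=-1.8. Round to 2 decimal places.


y = 0.7 * -1.8 + (-3.1)
= -1.26 + (-3.1)
= -4.36

-4.36


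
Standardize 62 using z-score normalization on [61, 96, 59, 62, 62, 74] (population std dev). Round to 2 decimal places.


Mean = (61 + 96 + 59 + 62 + 62 + 74) / 6 = 69.0
Variance = sum((x_i - mean)^2) / n = 169.3333
Std = sqrt(169.3333) = 13.0128
Z = (x - mean) / std
= (62 - 69.0) / 13.0128
= -7.0 / 13.0128
= -0.54

-0.54


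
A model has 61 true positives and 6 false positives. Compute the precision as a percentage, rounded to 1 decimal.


Precision = TP / (TP + FP) * 100
= 61 / (61 + 6)
= 61 / 67
= 0.9104
= 91.0%

91.0


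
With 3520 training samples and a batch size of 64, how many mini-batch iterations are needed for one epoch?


Iterations per epoch = dataset_size / batch_size
= 3520 / 64
= 55

55


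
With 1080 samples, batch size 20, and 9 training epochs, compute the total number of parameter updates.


Iterations per epoch = 1080 / 20 = 54
Total updates = iterations_per_epoch * epochs
= 54 * 9
= 486

486


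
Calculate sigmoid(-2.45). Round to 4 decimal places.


sigmoid(z) = 1 / (1 + exp(-z))
exp(-(-2.45)) = exp(2.45) = 11.5883
1 + 11.5883 = 12.5883
1 / 12.5883 = 0.0794

0.0794


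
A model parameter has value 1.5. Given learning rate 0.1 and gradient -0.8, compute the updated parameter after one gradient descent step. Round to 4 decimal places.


w_new = w_old - lr * gradient
= 1.5 - 0.1 * -0.8
= 1.5 - (-0.08)
= 1.5800

1.5800


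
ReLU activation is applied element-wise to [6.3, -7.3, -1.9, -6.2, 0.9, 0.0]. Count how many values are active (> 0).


ReLU(x) = max(0, x) for each element:
ReLU(6.3) = 6.3
ReLU(-7.3) = 0
ReLU(-1.9) = 0
ReLU(-6.2) = 0
ReLU(0.9) = 0.9
ReLU(0.0) = 0
Active neurons (>0): 2

2


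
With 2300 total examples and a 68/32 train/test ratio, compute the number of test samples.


Train samples = 2300 * 68% = 1564
Test samples = 2300 - 1564
= 736

736


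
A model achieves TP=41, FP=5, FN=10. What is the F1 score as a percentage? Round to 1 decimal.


Precision = TP / (TP + FP) = 41 / 46 = 0.8913
Recall = TP / (TP + FN) = 41 / 51 = 0.8039
F1 = 2 * P * R / (P + R)
= 2 * 0.8913 * 0.8039 / (0.8913 + 0.8039)
= 1.4331 / 1.6952
= 0.8454
As percentage: 84.5%

84.5


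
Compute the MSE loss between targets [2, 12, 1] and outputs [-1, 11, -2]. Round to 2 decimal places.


Differences: [3, 1, 3]
Squared errors: [9, 1, 9]
Sum of squared errors = 19
MSE = 19 / 3 = 6.33

6.33


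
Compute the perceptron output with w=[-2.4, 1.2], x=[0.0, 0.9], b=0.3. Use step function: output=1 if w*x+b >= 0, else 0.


z = w . x + b
= -2.4*0.0 + 1.2*0.9 + 0.3
= -0.0 + 1.08 + 0.3
= 1.08 + 0.3
= 1.38
Since z = 1.38 >= 0, output = 1

1


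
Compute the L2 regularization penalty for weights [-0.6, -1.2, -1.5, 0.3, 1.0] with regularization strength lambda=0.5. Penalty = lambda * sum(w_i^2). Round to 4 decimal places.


Squaring each weight:
(-0.6)^2 = 0.36
(-1.2)^2 = 1.44
(-1.5)^2 = 2.25
0.3^2 = 0.09
1.0^2 = 1.0
Sum of squares = 5.14
Penalty = 0.5 * 5.14 = 2.5700

2.5700


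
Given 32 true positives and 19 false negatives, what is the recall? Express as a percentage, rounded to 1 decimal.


Recall = TP / (TP + FN) * 100
= 32 / (32 + 19)
= 32 / 51
= 0.6275
= 62.7%

62.7


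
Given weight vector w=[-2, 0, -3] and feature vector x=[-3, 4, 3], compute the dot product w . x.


Element-wise products:
-2 * -3 = 6
0 * 4 = 0
-3 * 3 = -9
Sum = 6 + 0 + -9
= -3

-3


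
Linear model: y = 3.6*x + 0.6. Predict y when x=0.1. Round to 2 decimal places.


y = 3.6 * 0.1 + (0.6)
= 0.36 + (0.6)
= 0.96

0.96


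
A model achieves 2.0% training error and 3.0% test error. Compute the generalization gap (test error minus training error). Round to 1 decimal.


Generalization gap = test_error - train_error
= 3.0 - 2.0
= 1.0%
A small gap suggests good generalization.

1.0


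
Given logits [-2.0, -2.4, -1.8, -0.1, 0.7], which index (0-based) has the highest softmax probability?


Softmax is a monotonic transformation, so it preserves the argmax.
We need to find the index of the maximum logit.
Index 0: -2.0
Index 1: -2.4
Index 2: -1.8
Index 3: -0.1
Index 4: 0.7
Maximum logit = 0.7 at index 4

4


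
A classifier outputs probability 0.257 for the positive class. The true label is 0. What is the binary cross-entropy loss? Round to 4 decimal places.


For y=0: Loss = -log(1-p)
= -log(1 - 0.257)
= -log(0.743)
= -(-0.2971)
= 0.2971

0.2971


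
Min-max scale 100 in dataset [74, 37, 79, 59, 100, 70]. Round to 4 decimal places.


Min = 37, Max = 100
Range = 100 - 37 = 63
Scaled = (x - min) / (max - min)
= (100 - 37) / 63
= 63 / 63
= 1.0000

1.0000


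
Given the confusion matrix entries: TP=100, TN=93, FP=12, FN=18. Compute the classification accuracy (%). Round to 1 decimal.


Accuracy = (TP + TN) / (TP + TN + FP + FN) * 100
= (100 + 93) / (100 + 93 + 12 + 18)
= 193 / 223
= 0.8655
= 86.5%

86.5


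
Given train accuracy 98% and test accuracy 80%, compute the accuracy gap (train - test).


Gap = train_accuracy - test_accuracy
= 98 - 80
= 18%
This gap suggests the model is overfitting.

18


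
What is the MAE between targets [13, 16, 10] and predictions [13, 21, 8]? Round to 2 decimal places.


Absolute errors: [0, 5, 2]
Sum of absolute errors = 7
MAE = 7 / 3 = 2.33

2.33


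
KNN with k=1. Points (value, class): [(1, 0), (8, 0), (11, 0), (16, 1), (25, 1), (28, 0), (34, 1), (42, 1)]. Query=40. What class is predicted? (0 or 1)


Distances from query 40:
Point 42 (class 1): distance = 2
K=1 nearest neighbors: classes = [1]
Votes for class 1: 1 / 1
Majority vote => class 1

1


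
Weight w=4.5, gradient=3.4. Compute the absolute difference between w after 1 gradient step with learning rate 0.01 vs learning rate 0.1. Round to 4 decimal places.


With lr=0.01: w_new = 4.5 - 0.01 * 3.4 = 4.466
With lr=0.1: w_new = 4.5 - 0.1 * 3.4 = 4.16
Absolute difference = |4.466 - 4.16|
= 0.3060

0.3060


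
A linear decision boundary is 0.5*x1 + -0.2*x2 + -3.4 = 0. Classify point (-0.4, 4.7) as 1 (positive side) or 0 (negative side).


Compute 0.5 * -0.4 + -0.2 * 4.7 + -3.4
= -0.2 + -0.94 + -3.4
= -4.54
Since -4.54 < 0, the point is on the negative side.

0


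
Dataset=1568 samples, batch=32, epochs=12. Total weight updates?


Iterations per epoch = 1568 / 32 = 49
Total updates = iterations_per_epoch * epochs
= 49 * 12
= 588

588


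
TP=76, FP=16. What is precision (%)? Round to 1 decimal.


Precision = TP / (TP + FP) * 100
= 76 / (76 + 16)
= 76 / 92
= 0.8261
= 82.6%

82.6


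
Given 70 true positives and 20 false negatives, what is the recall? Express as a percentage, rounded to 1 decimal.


Recall = TP / (TP + FN) * 100
= 70 / (70 + 20)
= 70 / 90
= 0.7778
= 77.8%

77.8


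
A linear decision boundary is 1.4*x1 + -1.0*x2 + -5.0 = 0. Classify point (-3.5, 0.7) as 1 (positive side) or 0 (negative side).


Compute 1.4 * -3.5 + -1.0 * 0.7 + -5.0
= -4.9 + -0.7 + -5.0
= -10.6
Since -10.6 < 0, the point is on the negative side.

0


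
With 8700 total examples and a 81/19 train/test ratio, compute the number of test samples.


Train samples = 8700 * 81% = 7047
Test samples = 8700 - 7047
= 1653

1653


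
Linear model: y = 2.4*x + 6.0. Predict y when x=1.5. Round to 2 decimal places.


y = 2.4 * 1.5 + (6.0)
= 3.6 + (6.0)
= 9.60

9.60


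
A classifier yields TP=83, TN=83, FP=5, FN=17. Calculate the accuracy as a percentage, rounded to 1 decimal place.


Accuracy = (TP + TN) / (TP + TN + FP + FN) * 100
= (83 + 83) / (83 + 83 + 5 + 17)
= 166 / 188
= 0.883
= 88.3%

88.3


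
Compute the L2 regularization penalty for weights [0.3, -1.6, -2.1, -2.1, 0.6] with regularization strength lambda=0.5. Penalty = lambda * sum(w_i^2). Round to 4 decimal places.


Squaring each weight:
0.3^2 = 0.09
(-1.6)^2 = 2.56
(-2.1)^2 = 4.41
(-2.1)^2 = 4.41
0.6^2 = 0.36
Sum of squares = 11.83
Penalty = 0.5 * 11.83 = 5.9150

5.9150


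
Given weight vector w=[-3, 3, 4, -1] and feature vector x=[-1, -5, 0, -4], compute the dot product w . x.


Element-wise products:
-3 * -1 = 3
3 * -5 = -15
4 * 0 = 0
-1 * -4 = 4
Sum = 3 + -15 + 0 + 4
= -8

-8


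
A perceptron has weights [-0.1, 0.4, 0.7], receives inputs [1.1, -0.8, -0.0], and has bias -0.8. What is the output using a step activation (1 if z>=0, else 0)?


z = w . x + b
= -0.1*1.1 + 0.4*-0.8 + 0.7*-0.0 + -0.8
= -0.11 + -0.32 + -0.0 + -0.8
= -0.43 + -0.8
= -1.23
Since z = -1.23 < 0, output = 0

0


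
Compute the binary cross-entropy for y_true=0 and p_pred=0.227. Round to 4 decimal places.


For y=0: Loss = -log(1-p)
= -log(1 - 0.227)
= -log(0.773)
= -(-0.2575)
= 0.2575

0.2575


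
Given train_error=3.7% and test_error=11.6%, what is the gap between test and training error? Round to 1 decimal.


Generalization gap = test_error - train_error
= 11.6 - 3.7
= 7.9%
A moderate gap.

7.9


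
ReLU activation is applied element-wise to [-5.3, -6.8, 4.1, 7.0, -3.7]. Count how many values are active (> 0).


ReLU(x) = max(0, x) for each element:
ReLU(-5.3) = 0
ReLU(-6.8) = 0
ReLU(4.1) = 4.1
ReLU(7.0) = 7.0
ReLU(-3.7) = 0
Active neurons (>0): 2

2


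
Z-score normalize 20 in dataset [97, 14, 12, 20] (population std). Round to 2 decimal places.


Mean = (97 + 14 + 12 + 20) / 4 = 35.75
Variance = sum((x_i - mean)^2) / n = 1259.1875
Std = sqrt(1259.1875) = 35.485
Z = (x - mean) / std
= (20 - 35.75) / 35.485
= -15.75 / 35.485
= -0.44

-0.44


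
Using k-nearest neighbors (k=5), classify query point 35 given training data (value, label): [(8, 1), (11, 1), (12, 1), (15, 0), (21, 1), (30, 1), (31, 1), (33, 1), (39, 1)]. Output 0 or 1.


Distances from query 35:
Point 33 (class 1): distance = 2
Point 31 (class 1): distance = 4
Point 39 (class 1): distance = 4
Point 30 (class 1): distance = 5
Point 21 (class 1): distance = 14
K=5 nearest neighbors: classes = [1, 1, 1, 1, 1]
Votes for class 1: 5 / 5
Majority vote => class 1

1


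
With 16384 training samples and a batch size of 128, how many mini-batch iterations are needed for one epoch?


Iterations per epoch = dataset_size / batch_size
= 16384 / 128
= 128

128


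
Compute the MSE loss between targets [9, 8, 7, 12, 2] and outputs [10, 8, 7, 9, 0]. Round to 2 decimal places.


Differences: [-1, 0, 0, 3, 2]
Squared errors: [1, 0, 0, 9, 4]
Sum of squared errors = 14
MSE = 14 / 5 = 2.80

2.80


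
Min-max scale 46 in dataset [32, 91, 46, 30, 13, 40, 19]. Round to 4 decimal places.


Min = 13, Max = 91
Range = 91 - 13 = 78
Scaled = (x - min) / (max - min)
= (46 - 13) / 78
= 33 / 78
= 0.4231

0.4231


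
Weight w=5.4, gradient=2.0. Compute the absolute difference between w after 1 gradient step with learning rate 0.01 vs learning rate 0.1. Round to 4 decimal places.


With lr=0.01: w_new = 5.4 - 0.01 * 2.0 = 5.38
With lr=0.1: w_new = 5.4 - 0.1 * 2.0 = 5.2
Absolute difference = |5.38 - 5.2|
= 0.1800

0.1800


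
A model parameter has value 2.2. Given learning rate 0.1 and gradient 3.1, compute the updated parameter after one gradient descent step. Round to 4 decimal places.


w_new = w_old - lr * gradient
= 2.2 - 0.1 * 3.1
= 2.2 - (0.31)
= 1.8900

1.8900


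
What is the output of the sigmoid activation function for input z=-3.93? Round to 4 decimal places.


sigmoid(z) = 1 / (1 + exp(-z))
exp(-(-3.93)) = exp(3.93) = 50.907
1 + 50.907 = 51.907
1 / 51.907 = 0.0193

0.0193


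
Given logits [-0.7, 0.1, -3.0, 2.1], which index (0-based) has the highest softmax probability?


Softmax is a monotonic transformation, so it preserves the argmax.
We need to find the index of the maximum logit.
Index 0: -0.7
Index 1: 0.1
Index 2: -3.0
Index 3: 2.1
Maximum logit = 2.1 at index 3

3


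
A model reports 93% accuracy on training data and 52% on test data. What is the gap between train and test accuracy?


Gap = train_accuracy - test_accuracy
= 93 - 52
= 41%
This large gap strongly indicates overfitting.

41


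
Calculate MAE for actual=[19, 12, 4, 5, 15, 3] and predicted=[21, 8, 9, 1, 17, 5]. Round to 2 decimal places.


Absolute errors: [2, 4, 5, 4, 2, 2]
Sum of absolute errors = 19
MAE = 19 / 6 = 3.17

3.17


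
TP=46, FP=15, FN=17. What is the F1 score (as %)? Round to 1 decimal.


Precision = TP / (TP + FP) = 46 / 61 = 0.7541
Recall = TP / (TP + FN) = 46 / 63 = 0.7302
F1 = 2 * P * R / (P + R)
= 2 * 0.7541 * 0.7302 / (0.7541 + 0.7302)
= 1.1012 / 1.4843
= 0.7419
As percentage: 74.2%

74.2


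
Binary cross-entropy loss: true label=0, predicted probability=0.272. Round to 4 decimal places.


For y=0: Loss = -log(1-p)
= -log(1 - 0.272)
= -log(0.728)
= -(-0.3175)
= 0.3175

0.3175


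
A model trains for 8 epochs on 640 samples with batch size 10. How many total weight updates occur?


Iterations per epoch = 640 / 10 = 64
Total updates = iterations_per_epoch * epochs
= 64 * 8
= 512

512


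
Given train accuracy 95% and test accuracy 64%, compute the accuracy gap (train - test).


Gap = train_accuracy - test_accuracy
= 95 - 64
= 31%
This large gap strongly indicates overfitting.

31


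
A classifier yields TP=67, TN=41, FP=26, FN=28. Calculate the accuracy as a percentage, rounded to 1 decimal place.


Accuracy = (TP + TN) / (TP + TN + FP + FN) * 100
= (67 + 41) / (67 + 41 + 26 + 28)
= 108 / 162
= 0.6667
= 66.7%

66.7


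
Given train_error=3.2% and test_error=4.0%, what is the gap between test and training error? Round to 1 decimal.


Generalization gap = test_error - train_error
= 4.0 - 3.2
= 0.8%
A small gap suggests good generalization.

0.8


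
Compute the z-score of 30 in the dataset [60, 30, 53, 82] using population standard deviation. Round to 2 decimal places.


Mean = (60 + 30 + 53 + 82) / 4 = 56.25
Variance = sum((x_i - mean)^2) / n = 344.1875
Std = sqrt(344.1875) = 18.5523
Z = (x - mean) / std
= (30 - 56.25) / 18.5523
= -26.25 / 18.5523
= -1.41

-1.41


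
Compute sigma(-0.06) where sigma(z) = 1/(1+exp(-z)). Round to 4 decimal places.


sigmoid(z) = 1 / (1 + exp(-z))
exp(-(-0.06)) = exp(0.06) = 1.0618
1 + 1.0618 = 2.0618
1 / 2.0618 = 0.4850

0.4850


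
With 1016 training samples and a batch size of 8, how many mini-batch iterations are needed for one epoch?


Iterations per epoch = dataset_size / batch_size
= 1016 / 8
= 127

127


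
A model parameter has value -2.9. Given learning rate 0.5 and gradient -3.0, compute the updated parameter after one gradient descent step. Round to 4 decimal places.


w_new = w_old - lr * gradient
= -2.9 - 0.5 * -3.0
= -2.9 - (-1.5)
= -1.4000

-1.4000


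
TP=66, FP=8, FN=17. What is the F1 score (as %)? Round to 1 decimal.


Precision = TP / (TP + FP) = 66 / 74 = 0.8919
Recall = TP / (TP + FN) = 66 / 83 = 0.7952
F1 = 2 * P * R / (P + R)
= 2 * 0.8919 * 0.7952 / (0.8919 + 0.7952)
= 1.4184 / 1.6871
= 0.8408
As percentage: 84.1%

84.1


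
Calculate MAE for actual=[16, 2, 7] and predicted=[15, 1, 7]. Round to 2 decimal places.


Absolute errors: [1, 1, 0]
Sum of absolute errors = 2
MAE = 2 / 3 = 0.67

0.67


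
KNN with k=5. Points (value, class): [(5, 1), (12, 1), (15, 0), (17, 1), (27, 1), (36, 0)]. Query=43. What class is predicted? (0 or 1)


Distances from query 43:
Point 36 (class 0): distance = 7
Point 27 (class 1): distance = 16
Point 17 (class 1): distance = 26
Point 15 (class 0): distance = 28
Point 12 (class 1): distance = 31
K=5 nearest neighbors: classes = [0, 1, 1, 0, 1]
Votes for class 1: 3 / 5
Majority vote => class 1

1


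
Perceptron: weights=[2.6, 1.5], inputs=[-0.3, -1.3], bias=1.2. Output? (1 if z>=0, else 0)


z = w . x + b
= 2.6*-0.3 + 1.5*-1.3 + 1.2
= -0.78 + -1.95 + 1.2
= -2.73 + 1.2
= -1.53
Since z = -1.53 < 0, output = 0

0


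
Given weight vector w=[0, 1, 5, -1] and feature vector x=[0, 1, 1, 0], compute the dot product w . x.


Element-wise products:
0 * 0 = 0
1 * 1 = 1
5 * 1 = 5
-1 * 0 = 0
Sum = 0 + 1 + 5 + 0
= 6

6


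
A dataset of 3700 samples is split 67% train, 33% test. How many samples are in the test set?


Train samples = 3700 * 67% = 2479
Test samples = 3700 - 2479
= 1221

1221


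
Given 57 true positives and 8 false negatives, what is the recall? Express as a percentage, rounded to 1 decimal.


Recall = TP / (TP + FN) * 100
= 57 / (57 + 8)
= 57 / 65
= 0.8769
= 87.7%

87.7


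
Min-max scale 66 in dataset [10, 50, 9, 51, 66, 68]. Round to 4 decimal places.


Min = 9, Max = 68
Range = 68 - 9 = 59
Scaled = (x - min) / (max - min)
= (66 - 9) / 59
= 57 / 59
= 0.9661

0.9661


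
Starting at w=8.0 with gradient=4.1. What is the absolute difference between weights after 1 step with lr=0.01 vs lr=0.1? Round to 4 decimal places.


With lr=0.01: w_new = 8.0 - 0.01 * 4.1 = 7.959
With lr=0.1: w_new = 8.0 - 0.1 * 4.1 = 7.59
Absolute difference = |7.959 - 7.59|
= 0.3690

0.3690


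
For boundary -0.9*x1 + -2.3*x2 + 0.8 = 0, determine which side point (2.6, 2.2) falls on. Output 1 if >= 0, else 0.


Compute -0.9 * 2.6 + -2.3 * 2.2 + 0.8
= -2.34 + -5.06 + 0.8
= -6.6
Since -6.6 < 0, the point is on the negative side.

0


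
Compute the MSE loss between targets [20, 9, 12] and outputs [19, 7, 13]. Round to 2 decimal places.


Differences: [1, 2, -1]
Squared errors: [1, 4, 1]
Sum of squared errors = 6
MSE = 6 / 3 = 2.00

2.00


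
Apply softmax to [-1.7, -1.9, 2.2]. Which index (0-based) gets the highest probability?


Softmax is a monotonic transformation, so it preserves the argmax.
We need to find the index of the maximum logit.
Index 0: -1.7
Index 1: -1.9
Index 2: 2.2
Maximum logit = 2.2 at index 2

2


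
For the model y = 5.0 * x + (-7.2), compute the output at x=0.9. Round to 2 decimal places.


y = 5.0 * 0.9 + (-7.2)
= 4.5 + (-7.2)
= -2.70

-2.70


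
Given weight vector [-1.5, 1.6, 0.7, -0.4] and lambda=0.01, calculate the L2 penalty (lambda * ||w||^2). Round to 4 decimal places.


Squaring each weight:
(-1.5)^2 = 2.25
1.6^2 = 2.56
0.7^2 = 0.49
(-0.4)^2 = 0.16
Sum of squares = 5.46
Penalty = 0.01 * 5.46 = 0.0546

0.0546


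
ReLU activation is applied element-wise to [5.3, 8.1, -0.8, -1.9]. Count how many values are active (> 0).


ReLU(x) = max(0, x) for each element:
ReLU(5.3) = 5.3
ReLU(8.1) = 8.1
ReLU(-0.8) = 0
ReLU(-1.9) = 0
Active neurons (>0): 2

2


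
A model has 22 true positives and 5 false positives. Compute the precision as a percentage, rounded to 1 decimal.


Precision = TP / (TP + FP) * 100
= 22 / (22 + 5)
= 22 / 27
= 0.8148
= 81.5%

81.5


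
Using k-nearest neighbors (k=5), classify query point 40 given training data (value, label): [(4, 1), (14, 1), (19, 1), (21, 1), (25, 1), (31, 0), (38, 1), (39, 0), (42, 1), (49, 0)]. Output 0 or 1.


Distances from query 40:
Point 39 (class 0): distance = 1
Point 38 (class 1): distance = 2
Point 42 (class 1): distance = 2
Point 31 (class 0): distance = 9
Point 49 (class 0): distance = 9
K=5 nearest neighbors: classes = [0, 1, 1, 0, 0]
Votes for class 1: 2 / 5
Majority vote => class 0

0


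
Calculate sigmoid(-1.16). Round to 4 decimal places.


sigmoid(z) = 1 / (1 + exp(-z))
exp(-(-1.16)) = exp(1.16) = 3.1899
1 + 3.1899 = 4.1899
1 / 4.1899 = 0.2387

0.2387


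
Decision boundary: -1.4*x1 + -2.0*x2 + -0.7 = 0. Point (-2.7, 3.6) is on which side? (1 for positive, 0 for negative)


Compute -1.4 * -2.7 + -2.0 * 3.6 + -0.7
= 3.78 + -7.2 + -0.7
= -4.12
Since -4.12 < 0, the point is on the negative side.

0


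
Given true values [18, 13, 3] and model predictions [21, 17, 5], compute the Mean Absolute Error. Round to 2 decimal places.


Absolute errors: [3, 4, 2]
Sum of absolute errors = 9
MAE = 9 / 3 = 3.00

3.00


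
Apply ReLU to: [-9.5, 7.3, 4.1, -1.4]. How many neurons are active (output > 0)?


ReLU(x) = max(0, x) for each element:
ReLU(-9.5) = 0
ReLU(7.3) = 7.3
ReLU(4.1) = 4.1
ReLU(-1.4) = 0
Active neurons (>0): 2

2


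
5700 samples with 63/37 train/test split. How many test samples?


Train samples = 5700 * 63% = 3591
Test samples = 5700 - 3591
= 2109

2109


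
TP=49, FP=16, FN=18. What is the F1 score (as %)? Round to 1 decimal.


Precision = TP / (TP + FP) = 49 / 65 = 0.7538
Recall = TP / (TP + FN) = 49 / 67 = 0.7313
F1 = 2 * P * R / (P + R)
= 2 * 0.7538 * 0.7313 / (0.7538 + 0.7313)
= 1.1026 / 1.4852
= 0.7424
As percentage: 74.2%

74.2


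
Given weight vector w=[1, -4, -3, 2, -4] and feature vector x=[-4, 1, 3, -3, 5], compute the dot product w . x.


Element-wise products:
1 * -4 = -4
-4 * 1 = -4
-3 * 3 = -9
2 * -3 = -6
-4 * 5 = -20
Sum = -4 + -4 + -9 + -6 + -20
= -43

-43


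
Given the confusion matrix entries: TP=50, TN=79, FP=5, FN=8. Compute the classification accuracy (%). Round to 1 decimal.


Accuracy = (TP + TN) / (TP + TN + FP + FN) * 100
= (50 + 79) / (50 + 79 + 5 + 8)
= 129 / 142
= 0.9085
= 90.8%

90.8


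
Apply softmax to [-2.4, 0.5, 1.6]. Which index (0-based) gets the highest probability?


Softmax is a monotonic transformation, so it preserves the argmax.
We need to find the index of the maximum logit.
Index 0: -2.4
Index 1: 0.5
Index 2: 1.6
Maximum logit = 1.6 at index 2

2


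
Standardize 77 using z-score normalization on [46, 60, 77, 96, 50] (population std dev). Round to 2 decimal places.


Mean = (46 + 60 + 77 + 96 + 50) / 5 = 65.8
Variance = sum((x_i - mean)^2) / n = 342.56
Std = sqrt(342.56) = 18.5084
Z = (x - mean) / std
= (77 - 65.8) / 18.5084
= 11.2 / 18.5084
= 0.61

0.61


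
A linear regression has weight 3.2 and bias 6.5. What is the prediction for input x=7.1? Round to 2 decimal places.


y = 3.2 * 7.1 + (6.5)
= 22.72 + (6.5)
= 29.22

29.22


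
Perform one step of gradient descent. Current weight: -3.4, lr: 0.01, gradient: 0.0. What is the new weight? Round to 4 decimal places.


w_new = w_old - lr * gradient
= -3.4 - 0.01 * 0.0
= -3.4 - (0.0)
= -3.4000

-3.4000


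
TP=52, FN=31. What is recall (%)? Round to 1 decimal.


Recall = TP / (TP + FN) * 100
= 52 / (52 + 31)
= 52 / 83
= 0.6265
= 62.7%

62.7


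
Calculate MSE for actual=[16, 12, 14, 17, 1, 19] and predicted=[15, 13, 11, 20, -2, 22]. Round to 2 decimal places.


Differences: [1, -1, 3, -3, 3, -3]
Squared errors: [1, 1, 9, 9, 9, 9]
Sum of squared errors = 38
MSE = 38 / 6 = 6.33

6.33


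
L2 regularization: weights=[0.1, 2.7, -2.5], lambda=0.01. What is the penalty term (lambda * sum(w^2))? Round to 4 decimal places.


Squaring each weight:
0.1^2 = 0.01
2.7^2 = 7.29
(-2.5)^2 = 6.25
Sum of squares = 13.55
Penalty = 0.01 * 13.55 = 0.1355

0.1355


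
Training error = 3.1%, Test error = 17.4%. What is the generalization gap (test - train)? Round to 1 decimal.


Generalization gap = test_error - train_error
= 17.4 - 3.1
= 14.3%
A large gap suggests overfitting.

14.3


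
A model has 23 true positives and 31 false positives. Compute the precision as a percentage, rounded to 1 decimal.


Precision = TP / (TP + FP) * 100
= 23 / (23 + 31)
= 23 / 54
= 0.4259
= 42.6%

42.6


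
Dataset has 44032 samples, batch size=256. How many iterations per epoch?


Iterations per epoch = dataset_size / batch_size
= 44032 / 256
= 172

172


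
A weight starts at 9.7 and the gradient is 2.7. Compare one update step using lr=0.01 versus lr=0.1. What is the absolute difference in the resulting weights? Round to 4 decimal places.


With lr=0.01: w_new = 9.7 - 0.01 * 2.7 = 9.673
With lr=0.1: w_new = 9.7 - 0.1 * 2.7 = 9.43
Absolute difference = |9.673 - 9.43|
= 0.2430

0.2430


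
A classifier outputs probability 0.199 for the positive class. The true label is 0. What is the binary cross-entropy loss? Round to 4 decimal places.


For y=0: Loss = -log(1-p)
= -log(1 - 0.199)
= -log(0.801)
= -(-0.2219)
= 0.2219

0.2219


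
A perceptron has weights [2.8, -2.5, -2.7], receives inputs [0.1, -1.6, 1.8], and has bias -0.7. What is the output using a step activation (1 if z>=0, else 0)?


z = w . x + b
= 2.8*0.1 + -2.5*-1.6 + -2.7*1.8 + -0.7
= 0.28 + 4.0 + -4.86 + -0.7
= -0.58 + -0.7
= -1.28
Since z = -1.28 < 0, output = 0

0
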